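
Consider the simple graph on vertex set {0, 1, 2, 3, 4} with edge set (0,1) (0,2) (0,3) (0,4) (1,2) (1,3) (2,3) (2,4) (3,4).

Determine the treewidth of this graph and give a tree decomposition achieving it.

Treewidth 3.
One optimal decomposition is:
Bags: B1 = {0, 1, 2, 3}  B2 = {0, 2, 3, 4}
Tree: B1–B2

Every bag has size at most 4, so the width is 4 − 1 = 3 and tw(G) ≤ 3. On the other hand G contains the 4-clique {0, 1, 2, 3}. A clique must lie in a single bag of any decomposition, so no decomposition can have width below 3. Combining the bounds, tw(G) = 3.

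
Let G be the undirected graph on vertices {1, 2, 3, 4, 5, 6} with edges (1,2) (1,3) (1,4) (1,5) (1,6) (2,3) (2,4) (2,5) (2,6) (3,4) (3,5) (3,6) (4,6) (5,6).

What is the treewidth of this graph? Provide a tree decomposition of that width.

Treewidth 4.
One optimal decomposition is:
Bags: B1 = {1, 2, 3, 4, 6}  B2 = {1, 2, 3, 5, 6}
Tree: B1–B2

Every bag has size at most 5, so the width is 5 − 1 = 4 and tw(G) ≤ 4. Conversely, {1, 2, 3, 4, 6} is a clique of size 5, and the vertices of any clique must share a bag in every tree decomposition; so some bag has ≥ 5 vertices and tw(G) ≥ 4. Therefore the treewidth is 4.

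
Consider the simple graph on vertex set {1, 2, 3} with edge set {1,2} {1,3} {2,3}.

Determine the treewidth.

2

A width-2 tree decomposition is:
Bags: B1 = {1, 2, 3}
Tree: (single bag)
A single bag containing all 3 vertices is trivially a valid decomposition of width 2. For the lower bound, the 3 vertices {1, 2, 3} are pairwise adjacent, and any tree decomposition puts a clique entirely inside one bag — forcing width ≥ 2. Combining the bounds, tw(G) = 2.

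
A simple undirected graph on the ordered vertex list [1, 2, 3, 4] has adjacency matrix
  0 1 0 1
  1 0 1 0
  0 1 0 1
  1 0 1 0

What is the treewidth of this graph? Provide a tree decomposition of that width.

Every bag has size at most 3, so the width is 3 − 1 = 2 and tw(G) ≤ 2. The edges 3–2–1–4–3 form a cycle, so G is not a tree and its treewidth is at least 2. The upper and lower bounds meet at 2, so that is the treewidth.

Treewidth 2.
One optimal decomposition is:
Bags: B1 = {1, 2, 3}  B2 = {1, 3, 4}
Tree: B1–B2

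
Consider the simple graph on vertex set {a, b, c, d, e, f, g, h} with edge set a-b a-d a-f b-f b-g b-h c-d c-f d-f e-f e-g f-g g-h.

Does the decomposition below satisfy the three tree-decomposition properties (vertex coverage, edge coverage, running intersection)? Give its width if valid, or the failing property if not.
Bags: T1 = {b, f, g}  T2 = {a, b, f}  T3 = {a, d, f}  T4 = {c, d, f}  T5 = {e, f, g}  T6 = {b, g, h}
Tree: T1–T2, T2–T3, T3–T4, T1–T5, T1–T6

Yes; width 2.

Checking the three conditions: (i) the bags cover all of {a, b, c, d, e, f, g, h}; (ii) for each edge, some bag contains both endpoints; (iii) the bags containing any fixed vertex form a subtree. All hold, so the decomposition is valid with width 3 − 1 = 2.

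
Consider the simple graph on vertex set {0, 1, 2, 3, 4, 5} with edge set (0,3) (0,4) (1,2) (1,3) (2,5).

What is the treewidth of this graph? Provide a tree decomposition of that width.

The largest bag has 2 vertices, giving width 1; this decomposition certifies tw(G) ≤ 1. Since G has at least one edge (e.g. 5–2), it is not an edgeless graph, so tw(G) ≥ 1. Hence tw(G) = 1 exactly.

Treewidth 1.
One optimal decomposition is:
Bags: B1 = {2, 5}  B2 = {1, 2}  B3 = {1, 3}  B4 = {0, 3}  B5 = {0, 4}
Tree: B1–B2, B2–B3, B3–B4, B4–B5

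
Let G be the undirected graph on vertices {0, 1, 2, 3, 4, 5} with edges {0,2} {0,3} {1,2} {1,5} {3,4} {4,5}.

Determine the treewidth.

2

A width-2 tree decomposition is:
Bags: B1 = {0, 3, 4}  B2 = {0, 2, 4}  B3 = {1, 2, 4}  B4 = {1, 4, 5}
Tree: B1–B2, B2–B3, B3–B4
Each bag holds 3 vertices, so the decomposition has width 2, which upper-bounds the treewidth. Since 4–3–0–2–1–5–4 is a cycle in G, G is not acyclic. Forests are exactly the graphs of treewidth ≤ 1, so tw(G) ≥ 2. Hence tw(G) = 2 exactly.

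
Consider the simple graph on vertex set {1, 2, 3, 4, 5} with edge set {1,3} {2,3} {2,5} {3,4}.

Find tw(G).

A width-1 tree decomposition is:
Bags: B1 = {1, 3}  B2 = {2, 3}  B3 = {3, 4}  B4 = {2, 5}
Tree: B1–B2, B2–B3, B2–B4
Every bag has size at most 2, so the width is 2 − 1 = 1 and tw(G) ≤ 1. Any graph with an edge has treewidth ≥ 1, and G has the edge 3–1. Hence tw(G) = 1 exactly.

1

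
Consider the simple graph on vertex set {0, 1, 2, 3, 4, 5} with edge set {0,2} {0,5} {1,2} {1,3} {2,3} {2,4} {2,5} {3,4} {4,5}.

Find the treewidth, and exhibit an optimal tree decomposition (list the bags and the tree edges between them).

The largest bag has 3 vertices, giving width 2; this decomposition certifies tw(G) ≤ 2. For the lower bound, the 3 vertices {0, 2, 5} are pairwise adjacent, and any tree decomposition puts a clique entirely inside one bag — forcing width ≥ 2. Combining the bounds, tw(G) = 2.

Treewidth 2.
One optimal decomposition is:
Bags: B1 = {2, 4, 5}  B2 = {0, 2, 5}  B3 = {2, 3, 4}  B4 = {1, 2, 3}
Tree: B1–B2, B1–B3, B3–B4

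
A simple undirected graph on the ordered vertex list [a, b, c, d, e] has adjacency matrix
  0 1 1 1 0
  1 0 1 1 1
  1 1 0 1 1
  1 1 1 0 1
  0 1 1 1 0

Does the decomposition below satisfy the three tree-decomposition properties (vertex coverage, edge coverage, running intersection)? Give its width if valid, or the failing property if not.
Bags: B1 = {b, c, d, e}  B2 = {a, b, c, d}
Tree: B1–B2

Every vertex of G appears in some bag (union = {a, b, c, d, e}); every edge is covered by a bag; and for each vertex v the set of bags containing v is connected in the bag tree. The decomposition is therefore valid. The largest bag has 4 vertices, so the width is 3.

Yes; width 3.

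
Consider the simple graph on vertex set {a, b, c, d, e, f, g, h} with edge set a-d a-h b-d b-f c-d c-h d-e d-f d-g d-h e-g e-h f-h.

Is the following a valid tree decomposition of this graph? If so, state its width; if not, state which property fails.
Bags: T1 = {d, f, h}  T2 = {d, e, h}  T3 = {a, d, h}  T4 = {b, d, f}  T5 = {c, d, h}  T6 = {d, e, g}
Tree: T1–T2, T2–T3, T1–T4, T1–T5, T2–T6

Every vertex of G appears in some bag (union = {a, b, c, d, e, f, g, h}); every edge is covered by a bag; and for each vertex v the set of bags containing v is connected in the bag tree. The decomposition is therefore valid. The largest bag has 3 vertices, so the width is 2.

Yes; width 2.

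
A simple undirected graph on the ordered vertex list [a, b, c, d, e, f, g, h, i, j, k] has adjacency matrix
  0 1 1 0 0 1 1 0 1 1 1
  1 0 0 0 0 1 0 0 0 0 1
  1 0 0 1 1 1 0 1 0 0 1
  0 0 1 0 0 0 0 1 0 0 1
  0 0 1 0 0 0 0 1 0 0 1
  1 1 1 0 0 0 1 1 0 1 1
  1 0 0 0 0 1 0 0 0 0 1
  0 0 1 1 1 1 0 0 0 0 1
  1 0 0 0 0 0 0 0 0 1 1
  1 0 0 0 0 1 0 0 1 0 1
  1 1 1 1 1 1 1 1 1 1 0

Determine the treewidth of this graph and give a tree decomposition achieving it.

Treewidth 3.
One optimal decomposition is:
Bags: B1 = {a, c, f, k}  B2 = {c, f, h, k}  B3 = {a, f, g, k}  B4 = {c, e, h, k}  B5 = {c, d, h, k}  B6 = {a, b, f, k}  B7 = {a, f, j, k}  B8 = {a, i, j, k}
Tree: B1–B2, B1–B3, B2–B4, B4–B5, B1–B6, B3–B7, B7–B8

Every bag has size at most 4, so the width is 4 − 1 = 3 and tw(G) ≤ 3. Conversely, {c, d, h, k} is a clique of size 4, and the vertices of any clique must share a bag in every tree decomposition; so some bag has ≥ 4 vertices and tw(G) ≥ 3. Therefore the treewidth is 3.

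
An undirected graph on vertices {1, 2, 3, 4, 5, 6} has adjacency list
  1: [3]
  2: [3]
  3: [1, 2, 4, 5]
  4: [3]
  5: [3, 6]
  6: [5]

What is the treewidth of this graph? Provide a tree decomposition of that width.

Every bag has size at most 2, so the width is 2 − 1 = 1 and tw(G) ≤ 1. G has an edge, so its treewidth is at least 1. Therefore the treewidth is 1.

Treewidth 1.
One such decomposition:
Bags: B1 = {3, 5}  B2 = {3, 4}  B3 = {2, 3}  B4 = {1, 3}  B5 = {5, 6}
Tree: B1–B2, B2–B3, B2–B4, B1–B5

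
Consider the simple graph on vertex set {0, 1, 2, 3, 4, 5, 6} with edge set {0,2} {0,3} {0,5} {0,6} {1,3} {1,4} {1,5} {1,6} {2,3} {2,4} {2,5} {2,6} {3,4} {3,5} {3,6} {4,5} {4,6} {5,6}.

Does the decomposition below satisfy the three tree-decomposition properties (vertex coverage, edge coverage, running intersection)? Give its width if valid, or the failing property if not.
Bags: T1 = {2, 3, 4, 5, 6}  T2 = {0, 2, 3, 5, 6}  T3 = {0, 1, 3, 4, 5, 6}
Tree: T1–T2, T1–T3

A tree decomposition must satisfy three properties: every vertex lies in some bag; for every edge, both endpoints lie together in some bag; and for every vertex, the bags containing it form a connected subtree. Here bags containing vertex 0 are not connected in the tree, so the decomposition is invalid.

No — bags containing vertex 0 are not connected in the tree.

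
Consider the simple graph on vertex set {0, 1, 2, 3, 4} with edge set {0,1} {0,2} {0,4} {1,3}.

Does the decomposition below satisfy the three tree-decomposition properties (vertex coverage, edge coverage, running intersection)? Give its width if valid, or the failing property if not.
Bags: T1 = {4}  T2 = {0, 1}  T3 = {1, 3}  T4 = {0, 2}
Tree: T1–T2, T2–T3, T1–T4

A tree decomposition must satisfy three properties: every vertex lies in some bag; for every edge, both endpoints lie together in some bag; and for every vertex, the bags containing it form a connected subtree. Here edge (0,4) lies in no bag, so the decomposition is invalid.

No — edge (0,4) lies in no bag.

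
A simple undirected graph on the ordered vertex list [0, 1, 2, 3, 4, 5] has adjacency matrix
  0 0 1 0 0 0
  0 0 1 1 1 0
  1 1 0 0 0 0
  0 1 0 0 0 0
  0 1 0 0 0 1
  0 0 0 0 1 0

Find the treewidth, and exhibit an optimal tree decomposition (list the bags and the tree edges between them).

Treewidth 1.
One optimal decomposition is:
Bags: B1 = {0, 2}  B2 = {1, 2}  B3 = {1, 4}  B4 = {1, 3}  B5 = {4, 5}
Tree: B1–B2, B2–B3, B3–B4, B3–B5

The largest bag has 2 vertices, giving width 1; this decomposition certifies tw(G) ≤ 1. G has an edge, so its treewidth is at least 1. Therefore the treewidth is 1.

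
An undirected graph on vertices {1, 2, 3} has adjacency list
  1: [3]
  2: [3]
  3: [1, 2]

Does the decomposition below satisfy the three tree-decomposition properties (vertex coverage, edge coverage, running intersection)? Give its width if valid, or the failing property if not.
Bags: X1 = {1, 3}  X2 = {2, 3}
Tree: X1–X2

Yes; width 1.

Every vertex of G appears in some bag (union = {1, 2, 3}); every edge is covered by a bag; and for each vertex v the set of bags containing v is connected in the bag tree. The decomposition is therefore valid. The largest bag has 2 vertices, so the width is 1.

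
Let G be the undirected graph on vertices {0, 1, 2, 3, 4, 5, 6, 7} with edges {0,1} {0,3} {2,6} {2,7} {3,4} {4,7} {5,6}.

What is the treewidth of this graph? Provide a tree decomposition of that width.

Every bag has size at most 2, so the width is 2 − 1 = 1 and tw(G) ≤ 1. Since G has at least one edge (e.g. 1–0), it is not an edgeless graph, so tw(G) ≥ 1. Hence tw(G) = 1 exactly.

Treewidth 1.
Bags: B1 = {0, 1}  B2 = {0, 3}  B3 = {3, 4}  B4 = {4, 7}  B5 = {2, 7}  B6 = {2, 6}  B7 = {5, 6}
Tree: B1–B2, B2–B3, B3–B4, B4–B5, B5–B6, B6–B7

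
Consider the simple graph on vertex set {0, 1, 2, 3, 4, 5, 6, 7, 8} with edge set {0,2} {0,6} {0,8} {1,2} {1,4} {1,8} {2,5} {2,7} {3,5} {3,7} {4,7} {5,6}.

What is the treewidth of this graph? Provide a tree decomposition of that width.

Treewidth 3.
Bags: B1 = {0, 1, 4, 8}  B2 = {0, 1, 2, 4}  B3 = {0, 2, 4, 7}  B4 = {0, 2, 6, 7}  B5 = {2, 5, 6, 7}  B6 = {3, 5, 6, 7}
Tree: B1–B2, B2–B3, B3–B4, B4–B5, B5–B6

The largest bag has 4 vertices, giving width 3; this decomposition certifies tw(G) ≤ 3. For the lower bound: the 4 vertex sets {1,4,8}, {0}, {2}, {3,5,6,7} are disjoint, each induces a connected subgraph, and every pair is joined by at least one edge of G. Contracting each set to a single vertex therefore yields K_{4} as a minor, and since treewidth is minor-monotone, tw(G) ≥ tw(K_{4}) = 3. Therefore the treewidth is 3.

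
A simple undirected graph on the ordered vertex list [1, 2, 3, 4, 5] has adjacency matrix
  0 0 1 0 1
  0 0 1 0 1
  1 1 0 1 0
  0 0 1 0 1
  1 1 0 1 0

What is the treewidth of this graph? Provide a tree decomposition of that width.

Each bag holds 3 vertices, so the decomposition has width 2, which upper-bounds the treewidth. The edges 5–4–3–1–5 form a cycle, so G is not a tree and its treewidth is at least 2. Combining the bounds, tw(G) = 2.

Treewidth 2.
Bags: B1 = {3, 4, 5}  B2 = {1, 3, 5}  B3 = {2, 3, 5}
Tree: B1–B2, B2–B3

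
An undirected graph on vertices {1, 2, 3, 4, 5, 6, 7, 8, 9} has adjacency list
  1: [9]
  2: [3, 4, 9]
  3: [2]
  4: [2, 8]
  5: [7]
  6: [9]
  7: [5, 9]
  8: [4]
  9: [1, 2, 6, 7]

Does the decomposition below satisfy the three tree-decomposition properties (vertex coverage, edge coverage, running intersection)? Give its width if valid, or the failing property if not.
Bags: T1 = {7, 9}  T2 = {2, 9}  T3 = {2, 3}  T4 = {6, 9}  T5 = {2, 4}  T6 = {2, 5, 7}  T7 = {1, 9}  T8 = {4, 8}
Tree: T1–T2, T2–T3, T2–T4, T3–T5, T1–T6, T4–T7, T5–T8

No — bags containing vertex 2 are not connected in the tree.

A tree decomposition must satisfy three properties: every vertex lies in some bag; for every edge, both endpoints lie together in some bag; and for every vertex, the bags containing it form a connected subtree. Here bags containing vertex 2 are not connected in the tree, so the decomposition is invalid.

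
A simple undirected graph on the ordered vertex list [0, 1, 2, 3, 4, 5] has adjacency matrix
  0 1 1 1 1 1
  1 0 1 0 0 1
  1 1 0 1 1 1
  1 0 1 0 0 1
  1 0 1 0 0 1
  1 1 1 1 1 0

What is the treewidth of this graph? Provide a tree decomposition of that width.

Treewidth 3.
One optimal decomposition is:
Bags: B1 = {0, 2, 3, 5}  B2 = {0, 2, 4, 5}  B3 = {0, 1, 2, 5}
Tree: B1–B2, B1–B3

The largest bag has 4 vertices, giving width 3; this decomposition certifies tw(G) ≤ 3. For the lower bound, the 4 vertices {0, 1, 2, 5} are pairwise adjacent, and any tree decomposition puts a clique entirely inside one bag — forcing width ≥ 3. Hence tw(G) = 3 exactly.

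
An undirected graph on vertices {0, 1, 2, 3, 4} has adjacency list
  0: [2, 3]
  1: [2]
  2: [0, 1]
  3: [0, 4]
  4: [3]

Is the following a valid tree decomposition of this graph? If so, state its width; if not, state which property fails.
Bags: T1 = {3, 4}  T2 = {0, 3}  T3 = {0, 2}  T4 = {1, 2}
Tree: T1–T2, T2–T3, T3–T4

Yes; width 1.

Checking the three conditions: (i) the bags cover all of {0, 1, 2, 3, 4}; (ii) for each edge, some bag contains both endpoints; (iii) the bags containing any fixed vertex form a subtree. All hold, so the decomposition is valid with width 2 − 1 = 1.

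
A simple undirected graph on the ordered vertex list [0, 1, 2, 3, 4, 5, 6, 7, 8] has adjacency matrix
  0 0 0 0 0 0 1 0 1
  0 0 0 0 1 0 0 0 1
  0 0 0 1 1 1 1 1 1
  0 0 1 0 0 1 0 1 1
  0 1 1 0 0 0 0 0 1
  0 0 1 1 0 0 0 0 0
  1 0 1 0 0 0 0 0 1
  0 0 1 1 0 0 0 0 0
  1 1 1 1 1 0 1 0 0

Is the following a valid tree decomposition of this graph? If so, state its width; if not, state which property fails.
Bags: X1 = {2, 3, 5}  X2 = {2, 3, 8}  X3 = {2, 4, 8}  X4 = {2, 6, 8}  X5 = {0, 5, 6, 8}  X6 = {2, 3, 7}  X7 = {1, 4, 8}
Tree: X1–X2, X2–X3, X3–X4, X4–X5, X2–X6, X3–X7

A tree decomposition must satisfy three properties: every vertex lies in some bag; for every edge, both endpoints lie together in some bag; and for every vertex, the bags containing it form a connected subtree. Here bags containing vertex 5 are not connected in the tree, so the decomposition is invalid.

No — bags containing vertex 5 are not connected in the tree.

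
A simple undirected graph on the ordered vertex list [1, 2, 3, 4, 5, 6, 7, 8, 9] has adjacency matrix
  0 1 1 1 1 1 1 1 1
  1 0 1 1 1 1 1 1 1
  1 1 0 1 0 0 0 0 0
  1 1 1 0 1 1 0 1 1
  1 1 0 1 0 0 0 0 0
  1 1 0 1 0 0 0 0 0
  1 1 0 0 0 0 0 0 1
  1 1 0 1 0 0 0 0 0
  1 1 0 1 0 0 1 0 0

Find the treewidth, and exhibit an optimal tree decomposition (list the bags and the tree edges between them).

Every bag has size at most 4, so the width is 4 − 1 = 3 and tw(G) ≤ 3. On the other hand G contains the 4-clique {1, 2, 3, 4}. A clique must lie in a single bag of any decomposition, so no decomposition can have width below 3. Combining the bounds, tw(G) = 3.

Treewidth 3.
One such decomposition:
Bags: B1 = {1, 2, 3, 4}  B2 = {1, 2, 4, 5}  B3 = {1, 2, 4, 9}  B4 = {1, 2, 4, 8}  B5 = {1, 2, 7, 9}  B6 = {1, 2, 4, 6}
Tree: B1–B2, B1–B3, B2–B4, B3–B5, B4–B6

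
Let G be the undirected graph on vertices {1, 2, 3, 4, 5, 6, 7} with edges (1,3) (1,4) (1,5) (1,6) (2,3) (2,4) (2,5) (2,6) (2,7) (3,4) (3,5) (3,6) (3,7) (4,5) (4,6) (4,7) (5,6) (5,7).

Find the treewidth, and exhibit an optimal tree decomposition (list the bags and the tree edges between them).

Treewidth 4.
One optimal decomposition is:
Bags: B1 = {2, 3, 4, 5, 6}  B2 = {2, 3, 4, 5, 7}  B3 = {1, 3, 4, 5, 6}
Tree: B1–B2, B1–B3

The largest bag has 5 vertices, giving width 4; this decomposition certifies tw(G) ≤ 4. On the other hand G contains the 5-clique {1, 3, 4, 5, 6}. A clique must lie in a single bag of any decomposition, so no decomposition can have width below 4. The upper and lower bounds meet at 4, so that is the treewidth.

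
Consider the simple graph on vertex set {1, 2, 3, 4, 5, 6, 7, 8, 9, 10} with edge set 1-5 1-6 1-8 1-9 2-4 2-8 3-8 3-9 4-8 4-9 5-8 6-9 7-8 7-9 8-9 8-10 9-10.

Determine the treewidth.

2

A width-2 tree decomposition is:
Bags: B1 = {3, 8, 9}  B2 = {8, 9, 10}  B3 = {7, 8, 9}  B4 = {4, 8, 9}  B5 = {1, 8, 9}  B6 = {1, 6, 9}  B7 = {2, 4, 8}  B8 = {1, 5, 8}
Tree: B1–B2, B1–B3, B3–B4, B2–B5, B5–B6, B4–B7, B5–B8
Every bag has size at most 3, so the width is 3 − 1 = 2 and tw(G) ≤ 2. Conversely, {1, 8, 9} is a clique of size 3, and the vertices of any clique must share a bag in every tree decomposition; so some bag has ≥ 3 vertices and tw(G) ≥ 2. Therefore the treewidth is 2.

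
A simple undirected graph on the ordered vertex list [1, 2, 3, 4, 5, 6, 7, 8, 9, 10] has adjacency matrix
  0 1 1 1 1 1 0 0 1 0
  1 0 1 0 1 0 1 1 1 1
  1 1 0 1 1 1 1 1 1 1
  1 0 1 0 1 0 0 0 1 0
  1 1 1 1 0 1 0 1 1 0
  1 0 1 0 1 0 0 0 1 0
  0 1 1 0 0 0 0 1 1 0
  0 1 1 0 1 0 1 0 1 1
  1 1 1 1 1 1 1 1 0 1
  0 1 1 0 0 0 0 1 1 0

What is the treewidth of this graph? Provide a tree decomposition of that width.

The largest bag has 5 vertices, giving width 4; this decomposition certifies tw(G) ≤ 4. On the other hand G contains the 5-clique {2, 3, 8, 9, 10}. A clique must lie in a single bag of any decomposition, so no decomposition can have width below 4. Hence tw(G) = 4 exactly.

Treewidth 4.
One optimal decomposition is:
Bags: B1 = {2, 3, 5, 8, 9}  B2 = {2, 3, 8, 9, 10}  B3 = {1, 2, 3, 5, 9}  B4 = {1, 3, 5, 6, 9}  B5 = {1, 3, 4, 5, 9}  B6 = {2, 3, 7, 8, 9}
Tree: B1–B2, B1–B3, B3–B4, B4–B5, B1–B6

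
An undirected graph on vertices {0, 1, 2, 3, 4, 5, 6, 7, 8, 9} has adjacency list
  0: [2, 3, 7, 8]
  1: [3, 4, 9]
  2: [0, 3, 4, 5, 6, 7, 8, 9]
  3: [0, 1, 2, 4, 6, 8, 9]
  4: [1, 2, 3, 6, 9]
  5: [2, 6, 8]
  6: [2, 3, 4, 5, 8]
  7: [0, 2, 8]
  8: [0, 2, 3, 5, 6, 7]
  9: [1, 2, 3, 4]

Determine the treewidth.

3

A width-3 tree decomposition is:
Bags: B1 = {2, 3, 6, 8}  B2 = {2, 3, 4, 6}  B3 = {0, 2, 3, 8}  B4 = {2, 3, 4, 9}  B5 = {0, 2, 7, 8}  B6 = {2, 5, 6, 8}  B7 = {1, 3, 4, 9}
Tree: B1–B2, B1–B3, B2–B4, B3–B5, B1–B6, B4–B7
The largest bag has 4 vertices, giving width 3; this decomposition certifies tw(G) ≤ 3. Conversely, {1, 3, 4, 9} is a clique of size 4, and the vertices of any clique must share a bag in every tree decomposition; so some bag has ≥ 4 vertices and tw(G) ≥ 3. Combining the bounds, tw(G) = 3.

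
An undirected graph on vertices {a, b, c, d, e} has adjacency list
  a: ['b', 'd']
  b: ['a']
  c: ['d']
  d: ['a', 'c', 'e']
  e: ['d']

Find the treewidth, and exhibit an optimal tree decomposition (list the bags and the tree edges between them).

Treewidth 1.
Bags: B1 = {d, e}  B2 = {a, d}  B3 = {c, d}  B4 = {a, b}
Tree: B1–B2, B2–B3, B2–B4

Every bag has size at most 2, so the width is 2 − 1 = 1 and tw(G) ≤ 1. G has an edge, so its treewidth is at least 1. Therefore the treewidth is 1.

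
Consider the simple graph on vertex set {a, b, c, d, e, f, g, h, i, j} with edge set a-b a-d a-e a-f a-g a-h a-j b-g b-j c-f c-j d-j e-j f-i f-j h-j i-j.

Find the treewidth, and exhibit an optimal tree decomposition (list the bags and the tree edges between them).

Each bag holds 3 vertices, so the decomposition has width 2, which upper-bounds the treewidth. For the lower bound, the 3 vertices {a, b, g} are pairwise adjacent, and any tree decomposition puts a clique entirely inside one bag — forcing width ≥ 2. Hence tw(G) = 2 exactly.

Treewidth 2.
Bags: B1 = {a, d, j}  B2 = {a, b, j}  B3 = {a, f, j}  B4 = {a, b, g}  B5 = {a, h, j}  B6 = {c, f, j}  B7 = {a, e, j}  B8 = {f, i, j}
Tree: B1–B2, B2–B3, B2–B4, B1–B5, B3–B6, B5–B7, B6–B8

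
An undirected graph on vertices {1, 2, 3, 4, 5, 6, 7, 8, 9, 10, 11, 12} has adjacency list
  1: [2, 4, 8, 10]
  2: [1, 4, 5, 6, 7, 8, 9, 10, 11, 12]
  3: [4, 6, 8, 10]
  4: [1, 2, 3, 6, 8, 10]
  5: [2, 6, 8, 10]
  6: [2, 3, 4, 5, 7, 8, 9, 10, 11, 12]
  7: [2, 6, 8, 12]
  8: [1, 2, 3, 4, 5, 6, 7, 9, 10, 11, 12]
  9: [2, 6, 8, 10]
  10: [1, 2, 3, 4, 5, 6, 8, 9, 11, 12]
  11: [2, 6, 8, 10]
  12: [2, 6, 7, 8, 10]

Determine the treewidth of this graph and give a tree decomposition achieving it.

Every bag has size at most 5, so the width is 5 − 1 = 4 and tw(G) ≤ 4. On the other hand G contains the 5-clique {1, 2, 4, 8, 10}. A clique must lie in a single bag of any decomposition, so no decomposition can have width below 4. Hence tw(G) = 4 exactly.

Treewidth 4.
One optimal decomposition is:
Bags: B1 = {2, 4, 6, 8, 10}  B2 = {2, 6, 8, 10, 12}  B3 = {2, 6, 8, 10, 11}  B4 = {2, 6, 8, 9, 10}  B5 = {2, 6, 7, 8, 12}  B6 = {3, 4, 6, 8, 10}  B7 = {2, 5, 6, 8, 10}  B8 = {1, 2, 4, 8, 10}
Tree: B1–B2, B2–B3, B3–B4, B2–B5, B1–B6, B2–B7, B1–B8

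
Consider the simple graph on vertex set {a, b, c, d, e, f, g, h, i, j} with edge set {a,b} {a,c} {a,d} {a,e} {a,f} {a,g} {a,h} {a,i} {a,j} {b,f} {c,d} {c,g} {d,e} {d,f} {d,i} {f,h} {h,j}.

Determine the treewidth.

2

A width-2 tree decomposition is:
Bags: B1 = {a, d, i}  B2 = {a, d, f}  B3 = {a, c, d}  B4 = {a, b, f}  B5 = {a, c, g}  B6 = {a, f, h}  B7 = {a, h, j}  B8 = {a, d, e}
Tree: B1–B2, B1–B3, B2–B4, B3–B5, B4–B6, B6–B7, B2–B8
Every bag has size at most 3, so the width is 3 − 1 = 2 and tw(G) ≤ 2. Conversely, {a, d, e} is a clique of size 3, and the vertices of any clique must share a bag in every tree decomposition; so some bag has ≥ 3 vertices and tw(G) ≥ 2. Hence tw(G) = 2 exactly.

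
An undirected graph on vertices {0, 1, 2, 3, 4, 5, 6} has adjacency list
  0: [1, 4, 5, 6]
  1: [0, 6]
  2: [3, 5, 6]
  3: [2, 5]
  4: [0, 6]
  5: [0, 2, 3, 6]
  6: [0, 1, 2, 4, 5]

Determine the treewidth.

2

A width-2 tree decomposition is:
Bags: B1 = {0, 1, 6}  B2 = {0, 5, 6}  B3 = {0, 4, 6}  B4 = {2, 5, 6}  B5 = {2, 3, 5}
Tree: B1–B2, B1–B3, B2–B4, B4–B5
The largest bag has 3 vertices, giving width 2; this decomposition certifies tw(G) ≤ 2. For the lower bound, the 3 vertices {2, 3, 5} are pairwise adjacent, and any tree decomposition puts a clique entirely inside one bag — forcing width ≥ 2. Therefore the treewidth is 2.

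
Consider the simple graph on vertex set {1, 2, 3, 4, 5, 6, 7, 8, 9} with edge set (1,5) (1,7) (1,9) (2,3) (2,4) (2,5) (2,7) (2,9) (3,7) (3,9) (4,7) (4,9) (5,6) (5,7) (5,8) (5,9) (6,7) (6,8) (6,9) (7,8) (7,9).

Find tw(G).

A width-3 tree decomposition is:
Bags: B1 = {2, 3, 7, 9}  B2 = {2, 5, 7, 9}  B3 = {5, 6, 7, 9}  B4 = {5, 6, 7, 8}  B5 = {1, 5, 7, 9}  B6 = {2, 4, 7, 9}
Tree: B1–B2, B2–B3, B3–B4, B2–B5, B2–B6
Each bag holds 4 vertices, so the decomposition has width 3, which upper-bounds the treewidth. Conversely, {5, 6, 7, 8} is a clique of size 4, and the vertices of any clique must share a bag in every tree decomposition; so some bag has ≥ 4 vertices and tw(G) ≥ 3. The upper and lower bounds meet at 3, so that is the treewidth.

3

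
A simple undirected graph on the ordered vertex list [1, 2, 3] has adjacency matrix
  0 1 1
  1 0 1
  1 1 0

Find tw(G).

A width-2 tree decomposition is:
Bags: B1 = {1, 2, 3}
Tree: (single bag)
With just one bag of size 3, the width is 3 − 1 = 2, so tw(G) ≤ 2. On the other hand G contains the 3-clique {1, 2, 3}. A clique must lie in a single bag of any decomposition, so no decomposition can have width below 2. Hence tw(G) = 2 exactly.

2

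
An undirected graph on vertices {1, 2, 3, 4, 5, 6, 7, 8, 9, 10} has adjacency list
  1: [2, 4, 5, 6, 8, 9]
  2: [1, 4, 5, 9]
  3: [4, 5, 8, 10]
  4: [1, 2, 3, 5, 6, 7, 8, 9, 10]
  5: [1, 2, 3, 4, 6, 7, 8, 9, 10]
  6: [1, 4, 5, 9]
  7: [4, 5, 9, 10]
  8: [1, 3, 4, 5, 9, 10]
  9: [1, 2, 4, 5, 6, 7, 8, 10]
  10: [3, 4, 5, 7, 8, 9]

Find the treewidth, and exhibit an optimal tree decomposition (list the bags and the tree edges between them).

Treewidth 4.
One optimal decomposition is:
Bags: B1 = {1, 4, 5, 8, 9}  B2 = {4, 5, 8, 9, 10}  B3 = {3, 4, 5, 8, 10}  B4 = {4, 5, 7, 9, 10}  B5 = {1, 4, 5, 6, 9}  B6 = {1, 2, 4, 5, 9}
Tree: B1–B2, B2–B3, B2–B4, B1–B5, B5–B6

Every bag has size at most 5, so the width is 5 − 1 = 4 and tw(G) ≤ 4. For the lower bound, the 5 vertices {1, 4, 5, 8, 9} are pairwise adjacent, and any tree decomposition puts a clique entirely inside one bag — forcing width ≥ 4. Therefore the treewidth is 4.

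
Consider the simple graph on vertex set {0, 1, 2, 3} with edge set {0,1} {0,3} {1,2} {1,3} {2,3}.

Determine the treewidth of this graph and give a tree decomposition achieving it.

Treewidth 2.
One such decomposition:
Bags: B1 = {0, 1, 3}  B2 = {1, 2, 3}
Tree: B1–B2

The largest bag has 3 vertices, giving width 2; this decomposition certifies tw(G) ≤ 2. For the lower bound, the 3 vertices {0, 1, 3} are pairwise adjacent, and any tree decomposition puts a clique entirely inside one bag — forcing width ≥ 2. Therefore the treewidth is 2.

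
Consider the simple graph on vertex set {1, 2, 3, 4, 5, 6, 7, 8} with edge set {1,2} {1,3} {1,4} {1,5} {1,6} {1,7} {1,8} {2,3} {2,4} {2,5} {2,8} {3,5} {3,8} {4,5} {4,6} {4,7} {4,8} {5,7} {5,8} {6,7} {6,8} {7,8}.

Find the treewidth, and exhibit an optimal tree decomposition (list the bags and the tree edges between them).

Treewidth 4.
One optimal decomposition is:
Bags: B1 = {1, 2, 4, 5, 8}  B2 = {1, 2, 3, 5, 8}  B3 = {1, 4, 5, 7, 8}  B4 = {1, 4, 6, 7, 8}
Tree: B1–B2, B1–B3, B3–B4

Each bag holds 5 vertices, so the decomposition has width 4, which upper-bounds the treewidth. Conversely, {1, 2, 3, 5, 8} is a clique of size 5, and the vertices of any clique must share a bag in every tree decomposition; so some bag has ≥ 5 vertices and tw(G) ≥ 4. The upper and lower bounds meet at 4, so that is the treewidth.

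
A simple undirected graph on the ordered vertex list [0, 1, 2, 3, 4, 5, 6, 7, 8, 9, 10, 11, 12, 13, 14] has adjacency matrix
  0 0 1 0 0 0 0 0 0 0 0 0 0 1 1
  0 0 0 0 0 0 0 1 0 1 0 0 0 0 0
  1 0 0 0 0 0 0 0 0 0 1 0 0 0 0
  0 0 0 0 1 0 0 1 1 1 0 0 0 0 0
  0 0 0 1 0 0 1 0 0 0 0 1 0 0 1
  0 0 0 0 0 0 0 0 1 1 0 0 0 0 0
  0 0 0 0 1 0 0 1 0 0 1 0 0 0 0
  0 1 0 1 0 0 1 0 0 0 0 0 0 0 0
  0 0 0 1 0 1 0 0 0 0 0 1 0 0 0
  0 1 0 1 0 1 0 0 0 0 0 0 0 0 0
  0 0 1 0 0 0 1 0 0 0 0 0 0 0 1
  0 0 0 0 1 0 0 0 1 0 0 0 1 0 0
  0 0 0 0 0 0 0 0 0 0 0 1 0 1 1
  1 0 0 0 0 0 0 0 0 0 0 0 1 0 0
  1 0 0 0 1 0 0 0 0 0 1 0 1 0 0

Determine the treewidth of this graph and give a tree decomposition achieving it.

Treewidth 3.
One optimal decomposition is:
Bags: B1 = {0, 2, 12, 13}  B2 = {0, 2, 12, 14}  B3 = {2, 10, 12, 14}  B4 = {10, 11, 12, 14}  B5 = {4, 10, 11, 14}  B6 = {4, 6, 10, 11}  B7 = {4, 6, 8, 11}  B8 = {3, 4, 6, 8}  B9 = {3, 6, 7, 8}  B10 = {3, 5, 7, 8}  B11 = {3, 5, 7, 9}  B12 = {1, 5, 7, 9}
Tree: B1–B2, B2–B3, B3–B4, B4–B5, B5–B6, B6–B7, B7–B8, B8–B9, B9–B10, B10–B11, B11–B12

Each bag holds 4 vertices, so the decomposition has width 3, which upper-bounds the treewidth. For the lower bound: the 4 vertex sets {0,2,13}, {12}, {14}, {4,6,10,11} are disjoint, each induces a connected subgraph, and every pair is joined by at least one edge of G. Contracting each set to a single vertex therefore yields K_{4} as a minor, and since treewidth is minor-monotone, tw(G) ≥ tw(K_{4}) = 3. Therefore the treewidth is 3.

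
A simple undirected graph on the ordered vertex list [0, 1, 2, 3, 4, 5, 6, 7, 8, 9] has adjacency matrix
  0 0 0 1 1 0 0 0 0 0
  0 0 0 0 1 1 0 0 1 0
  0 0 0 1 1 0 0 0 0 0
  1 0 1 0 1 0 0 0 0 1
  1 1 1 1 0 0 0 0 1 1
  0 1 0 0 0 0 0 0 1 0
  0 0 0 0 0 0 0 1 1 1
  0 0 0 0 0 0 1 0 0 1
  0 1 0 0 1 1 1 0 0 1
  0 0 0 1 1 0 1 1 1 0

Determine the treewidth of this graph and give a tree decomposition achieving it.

Treewidth 2.
Bags: B1 = {4, 8, 9}  B2 = {3, 4, 9}  B3 = {6, 8, 9}  B4 = {2, 3, 4}  B5 = {0, 3, 4}  B6 = {6, 7, 9}  B7 = {1, 4, 8}  B8 = {1, 5, 8}
Tree: B1–B2, B1–B3, B2–B4, B4–B5, B3–B6, B1–B7, B7–B8

Every bag has size at most 3, so the width is 3 − 1 = 2 and tw(G) ≤ 2. Conversely, {1, 4, 8} is a clique of size 3, and the vertices of any clique must share a bag in every tree decomposition; so some bag has ≥ 3 vertices and tw(G) ≥ 2. The upper and lower bounds meet at 2, so that is the treewidth.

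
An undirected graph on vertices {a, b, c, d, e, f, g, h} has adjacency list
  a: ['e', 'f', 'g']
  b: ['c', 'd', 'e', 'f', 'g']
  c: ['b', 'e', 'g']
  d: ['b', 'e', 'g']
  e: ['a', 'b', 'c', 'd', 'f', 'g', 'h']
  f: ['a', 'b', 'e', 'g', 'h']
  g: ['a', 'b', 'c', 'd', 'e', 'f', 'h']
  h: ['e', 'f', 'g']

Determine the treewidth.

3

A width-3 tree decomposition is:
Bags: B1 = {b, e, f, g}  B2 = {a, e, f, g}  B3 = {e, f, g, h}  B4 = {b, d, e, g}  B5 = {b, c, e, g}
Tree: B1–B2, B1–B3, B1–B4, B4–B5
Each bag holds 4 vertices, so the decomposition has width 3, which upper-bounds the treewidth. Conversely, {b, d, e, g} is a clique of size 4, and the vertices of any clique must share a bag in every tree decomposition; so some bag has ≥ 4 vertices and tw(G) ≥ 3. Hence tw(G) = 3 exactly.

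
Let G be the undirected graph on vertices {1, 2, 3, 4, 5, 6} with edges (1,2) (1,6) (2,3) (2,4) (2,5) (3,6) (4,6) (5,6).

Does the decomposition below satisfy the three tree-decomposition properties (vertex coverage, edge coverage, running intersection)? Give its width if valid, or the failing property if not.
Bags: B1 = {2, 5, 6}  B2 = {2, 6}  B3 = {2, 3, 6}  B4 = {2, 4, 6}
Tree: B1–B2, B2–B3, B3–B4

A tree decomposition must satisfy three properties: every vertex lies in some bag; for every edge, both endpoints lie together in some bag; and for every vertex, the bags containing it form a connected subtree. Here vertex 1 appears in no bag, so the decomposition is invalid.

No — vertex 1 appears in no bag.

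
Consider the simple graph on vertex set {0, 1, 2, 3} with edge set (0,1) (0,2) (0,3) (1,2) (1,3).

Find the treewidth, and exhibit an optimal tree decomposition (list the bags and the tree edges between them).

Every bag has size at most 3, so the width is 3 − 1 = 2 and tw(G) ≤ 2. On the other hand G contains the 3-clique {0, 1, 2}. A clique must lie in a single bag of any decomposition, so no decomposition can have width below 2. The upper and lower bounds meet at 2, so that is the treewidth.

Treewidth 2.
Bags: B1 = {0, 1, 3}  B2 = {0, 1, 2}
Tree: B1–B2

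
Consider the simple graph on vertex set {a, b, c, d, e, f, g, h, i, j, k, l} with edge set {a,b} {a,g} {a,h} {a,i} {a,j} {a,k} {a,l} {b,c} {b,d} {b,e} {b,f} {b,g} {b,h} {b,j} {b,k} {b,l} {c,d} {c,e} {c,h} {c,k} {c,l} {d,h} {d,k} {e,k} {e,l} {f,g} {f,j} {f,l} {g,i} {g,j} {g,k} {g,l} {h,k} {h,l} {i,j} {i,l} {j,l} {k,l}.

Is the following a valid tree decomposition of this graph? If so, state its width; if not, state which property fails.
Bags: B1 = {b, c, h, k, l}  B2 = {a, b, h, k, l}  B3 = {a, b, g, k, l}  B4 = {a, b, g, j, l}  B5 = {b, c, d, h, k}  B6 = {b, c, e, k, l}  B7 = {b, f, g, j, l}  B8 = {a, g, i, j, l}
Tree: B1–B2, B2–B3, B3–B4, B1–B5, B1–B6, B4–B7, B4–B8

Checking the three conditions: (i) the bags cover all of {a, b, c, d, e, f, g, h, i, j, k, l}; (ii) for each edge, some bag contains both endpoints; (iii) the bags containing any fixed vertex form a subtree. All hold, so the decomposition is valid with width 5 − 1 = 4.

Yes; width 4.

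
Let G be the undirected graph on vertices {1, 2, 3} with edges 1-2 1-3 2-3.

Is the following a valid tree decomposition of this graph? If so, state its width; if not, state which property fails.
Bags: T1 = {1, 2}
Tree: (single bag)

A tree decomposition must satisfy three properties: every vertex lies in some bag; for every edge, both endpoints lie together in some bag; and for every vertex, the bags containing it form a connected subtree. Here vertex 3 appears in no bag, so the decomposition is invalid.

No — vertex 3 appears in no bag.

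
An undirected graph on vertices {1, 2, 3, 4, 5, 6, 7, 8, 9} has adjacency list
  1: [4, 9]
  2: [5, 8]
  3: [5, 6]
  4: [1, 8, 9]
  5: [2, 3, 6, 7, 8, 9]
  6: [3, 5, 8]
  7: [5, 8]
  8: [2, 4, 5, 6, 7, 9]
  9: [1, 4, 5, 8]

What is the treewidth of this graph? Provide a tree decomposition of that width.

The largest bag has 3 vertices, giving width 2; this decomposition certifies tw(G) ≤ 2. Conversely, {1, 4, 9} is a clique of size 3, and the vertices of any clique must share a bag in every tree decomposition; so some bag has ≥ 3 vertices and tw(G) ≥ 2. Hence tw(G) = 2 exactly.

Treewidth 2.
One such decomposition:
Bags: B1 = {5, 7, 8}  B2 = {5, 6, 8}  B3 = {5, 8, 9}  B4 = {2, 5, 8}  B5 = {3, 5, 6}  B6 = {4, 8, 9}  B7 = {1, 4, 9}
Tree: B1–B2, B2–B3, B2–B4, B2–B5, B3–B6, B6–B7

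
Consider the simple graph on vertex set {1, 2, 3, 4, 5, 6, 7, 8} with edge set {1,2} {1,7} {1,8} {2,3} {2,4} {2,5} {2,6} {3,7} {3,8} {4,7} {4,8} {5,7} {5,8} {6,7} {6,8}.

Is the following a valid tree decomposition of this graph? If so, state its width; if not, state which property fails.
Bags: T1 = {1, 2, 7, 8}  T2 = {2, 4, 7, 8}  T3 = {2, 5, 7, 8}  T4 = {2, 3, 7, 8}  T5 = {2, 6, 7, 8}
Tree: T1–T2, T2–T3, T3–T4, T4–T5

Yes; width 3.

Every vertex of G appears in some bag (union = {1, 2, 3, 4, 5, 6, 7, 8}); every edge is covered by a bag; and for each vertex v the set of bags containing v is connected in the bag tree. The decomposition is therefore valid. The largest bag has 4 vertices, so the width is 3.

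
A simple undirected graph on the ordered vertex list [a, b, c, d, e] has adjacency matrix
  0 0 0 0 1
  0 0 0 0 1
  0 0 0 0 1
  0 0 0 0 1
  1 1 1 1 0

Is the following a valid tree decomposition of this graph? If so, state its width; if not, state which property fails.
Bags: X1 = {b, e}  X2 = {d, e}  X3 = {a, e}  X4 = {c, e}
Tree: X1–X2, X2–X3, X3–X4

Checking the three conditions: (i) the bags cover all of {a, b, c, d, e}; (ii) for each edge, some bag contains both endpoints; (iii) the bags containing any fixed vertex form a subtree. All hold, so the decomposition is valid with width 2 − 1 = 1.

Yes; width 1.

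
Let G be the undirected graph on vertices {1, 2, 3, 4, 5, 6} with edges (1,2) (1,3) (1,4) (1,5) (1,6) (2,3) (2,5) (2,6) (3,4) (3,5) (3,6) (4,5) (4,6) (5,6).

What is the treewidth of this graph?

4

A width-4 tree decomposition is:
Bags: B1 = {1, 2, 3, 5, 6}  B2 = {1, 3, 4, 5, 6}
Tree: B1–B2
Each bag holds 5 vertices, so the decomposition has width 4, which upper-bounds the treewidth. Conversely, {1, 2, 3, 5, 6} is a clique of size 5, and the vertices of any clique must share a bag in every tree decomposition; so some bag has ≥ 5 vertices and tw(G) ≥ 4. The upper and lower bounds meet at 4, so that is the treewidth.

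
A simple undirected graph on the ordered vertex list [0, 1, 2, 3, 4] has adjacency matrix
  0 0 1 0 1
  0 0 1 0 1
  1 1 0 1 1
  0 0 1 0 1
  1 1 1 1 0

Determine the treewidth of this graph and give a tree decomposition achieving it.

The largest bag has 3 vertices, giving width 2; this decomposition certifies tw(G) ≤ 2. For the lower bound, the 3 vertices {0, 2, 4} are pairwise adjacent, and any tree decomposition puts a clique entirely inside one bag — forcing width ≥ 2. Combining the bounds, tw(G) = 2.

Treewidth 2.
Bags: B1 = {2, 3, 4}  B2 = {0, 2, 4}  B3 = {1, 2, 4}
Tree: B1–B2, B1–B3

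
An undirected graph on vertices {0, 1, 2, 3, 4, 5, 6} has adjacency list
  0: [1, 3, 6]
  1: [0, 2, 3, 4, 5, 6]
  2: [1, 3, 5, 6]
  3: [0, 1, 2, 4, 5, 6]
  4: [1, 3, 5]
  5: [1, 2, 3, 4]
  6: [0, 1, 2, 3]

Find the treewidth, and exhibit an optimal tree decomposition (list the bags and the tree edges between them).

Each bag holds 4 vertices, so the decomposition has width 3, which upper-bounds the treewidth. On the other hand G contains the 4-clique {0, 1, 3, 6}. A clique must lie in a single bag of any decomposition, so no decomposition can have width below 3. The upper and lower bounds meet at 3, so that is the treewidth.

Treewidth 3.
One optimal decomposition is:
Bags: B1 = {1, 2, 3, 5}  B2 = {1, 3, 4, 5}  B3 = {1, 2, 3, 6}  B4 = {0, 1, 3, 6}
Tree: B1–B2, B1–B3, B3–B4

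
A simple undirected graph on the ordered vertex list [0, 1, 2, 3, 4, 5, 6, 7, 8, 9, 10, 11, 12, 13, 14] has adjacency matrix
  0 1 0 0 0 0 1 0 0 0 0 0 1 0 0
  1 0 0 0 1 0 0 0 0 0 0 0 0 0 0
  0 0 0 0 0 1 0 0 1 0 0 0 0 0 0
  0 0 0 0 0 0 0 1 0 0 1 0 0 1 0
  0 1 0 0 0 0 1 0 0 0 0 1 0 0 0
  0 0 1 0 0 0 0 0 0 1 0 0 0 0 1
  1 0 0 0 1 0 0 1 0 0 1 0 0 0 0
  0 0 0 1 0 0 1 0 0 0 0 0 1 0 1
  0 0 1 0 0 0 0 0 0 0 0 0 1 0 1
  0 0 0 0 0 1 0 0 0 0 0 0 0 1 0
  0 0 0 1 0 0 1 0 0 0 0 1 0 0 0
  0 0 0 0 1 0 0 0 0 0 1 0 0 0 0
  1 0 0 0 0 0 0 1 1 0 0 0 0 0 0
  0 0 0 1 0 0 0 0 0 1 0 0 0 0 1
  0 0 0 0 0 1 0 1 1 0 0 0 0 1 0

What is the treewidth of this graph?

A width-3 tree decomposition is:
Bags: B1 = {2, 5, 8, 9}  B2 = {5, 8, 9, 14}  B3 = {8, 9, 13, 14}  B4 = {8, 12, 13, 14}  B5 = {7, 12, 13, 14}  B6 = {3, 7, 12, 13}  B7 = {0, 3, 7, 12}  B8 = {0, 3, 6, 7}  B9 = {0, 3, 6, 10}  B10 = {0, 1, 6, 10}  B11 = {1, 4, 6, 10}  B12 = {1, 4, 10, 11}
Tree: B1–B2, B2–B3, B3–B4, B4–B5, B5–B6, B6–B7, B7–B8, B8–B9, B9–B10, B10–B11, B11–B12
Every bag has size at most 4, so the width is 4 − 1 = 3 and tw(G) ≤ 3. For the lower bound: the 4 vertex sets {2,5,9}, {8}, {14}, {3,7,12,13} are disjoint, each induces a connected subgraph, and every pair is joined by at least one edge of G. Contracting each set to a single vertex therefore yields K_{4} as a minor, and since treewidth is minor-monotone, tw(G) ≥ tw(K_{4}) = 3. Combining the bounds, tw(G) = 3.

3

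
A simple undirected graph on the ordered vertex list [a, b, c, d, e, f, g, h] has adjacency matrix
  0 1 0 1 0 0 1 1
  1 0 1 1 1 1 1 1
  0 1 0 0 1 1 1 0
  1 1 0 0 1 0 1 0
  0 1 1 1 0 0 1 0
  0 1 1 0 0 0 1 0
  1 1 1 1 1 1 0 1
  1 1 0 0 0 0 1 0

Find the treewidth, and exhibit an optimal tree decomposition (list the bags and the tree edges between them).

Treewidth 3.
One such decomposition:
Bags: B1 = {b, d, e, g}  B2 = {b, c, e, g}  B3 = {b, c, f, g}  B4 = {a, b, d, g}  B5 = {a, b, g, h}
Tree: B1–B2, B2–B3, B1–B4, B4–B5

Each bag holds 4 vertices, so the decomposition has width 3, which upper-bounds the treewidth. Conversely, {b, d, e, g} is a clique of size 4, and the vertices of any clique must share a bag in every tree decomposition; so some bag has ≥ 4 vertices and tw(G) ≥ 3. Therefore the treewidth is 3.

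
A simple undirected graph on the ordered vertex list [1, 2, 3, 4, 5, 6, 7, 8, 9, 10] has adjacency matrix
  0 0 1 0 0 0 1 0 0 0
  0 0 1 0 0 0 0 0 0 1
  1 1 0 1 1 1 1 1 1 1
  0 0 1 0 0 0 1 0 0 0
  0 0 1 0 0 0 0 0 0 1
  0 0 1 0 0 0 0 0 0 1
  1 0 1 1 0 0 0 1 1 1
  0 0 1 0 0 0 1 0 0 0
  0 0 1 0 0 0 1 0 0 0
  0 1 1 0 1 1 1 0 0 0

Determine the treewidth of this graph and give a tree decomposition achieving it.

Each bag holds 3 vertices, so the decomposition has width 2, which upper-bounds the treewidth. On the other hand G contains the 3-clique {2, 3, 10}. A clique must lie in a single bag of any decomposition, so no decomposition can have width below 2. The upper and lower bounds meet at 2, so that is the treewidth.

Treewidth 2.
One such decomposition:
Bags: B1 = {3, 7, 8}  B2 = {3, 7, 10}  B3 = {3, 4, 7}  B4 = {1, 3, 7}  B5 = {3, 5, 10}  B6 = {3, 7, 9}  B7 = {2, 3, 10}  B8 = {3, 6, 10}
Tree: B1–B2, B2–B3, B3–B4, B2–B5, B4–B6, B2–B7, B7–B8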